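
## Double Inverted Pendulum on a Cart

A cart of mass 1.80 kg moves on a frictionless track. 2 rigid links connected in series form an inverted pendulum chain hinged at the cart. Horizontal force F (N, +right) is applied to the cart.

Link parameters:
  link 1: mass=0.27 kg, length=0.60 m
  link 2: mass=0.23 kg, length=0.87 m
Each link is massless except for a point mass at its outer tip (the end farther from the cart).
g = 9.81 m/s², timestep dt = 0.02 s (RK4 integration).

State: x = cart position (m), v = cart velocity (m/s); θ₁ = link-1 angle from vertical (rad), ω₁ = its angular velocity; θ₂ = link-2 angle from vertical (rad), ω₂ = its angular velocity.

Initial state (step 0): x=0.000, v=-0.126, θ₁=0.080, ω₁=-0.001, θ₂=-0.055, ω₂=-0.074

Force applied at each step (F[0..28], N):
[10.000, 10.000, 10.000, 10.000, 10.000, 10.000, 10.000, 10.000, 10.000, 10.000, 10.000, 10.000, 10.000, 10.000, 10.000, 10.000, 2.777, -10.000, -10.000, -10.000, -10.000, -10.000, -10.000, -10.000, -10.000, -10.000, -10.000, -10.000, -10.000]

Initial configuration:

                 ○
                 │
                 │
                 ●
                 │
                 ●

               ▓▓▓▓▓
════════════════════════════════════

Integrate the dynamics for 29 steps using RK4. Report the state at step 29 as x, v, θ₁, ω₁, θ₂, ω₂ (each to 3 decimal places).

Answer: x=0.537, v=0.471, θ₁=-1.157, ω₁=-4.297, θ₂=-0.273, ω₂=-0.077

Derivation:
apply F[0]=+10.000 → step 1: x=-0.001, v=-0.019, θ₁=0.079, ω₁=-0.114, θ₂=-0.057, ω₂=-0.132
apply F[1]=+10.000 → step 2: x=-0.001, v=0.087, θ₁=0.075, ω₁=-0.228, θ₂=-0.060, ω₂=-0.189
apply F[2]=+10.000 → step 3: x=0.002, v=0.195, θ₁=0.070, ω₁=-0.345, θ₂=-0.065, ω₂=-0.247
apply F[3]=+10.000 → step 4: x=0.007, v=0.302, θ₁=0.062, ω₁=-0.465, θ₂=-0.070, ω₂=-0.302
apply F[4]=+10.000 → step 5: x=0.014, v=0.410, θ₁=0.051, ω₁=-0.591, θ₂=-0.077, ω₂=-0.356
apply F[5]=+10.000 → step 6: x=0.023, v=0.519, θ₁=0.038, ω₁=-0.724, θ₂=-0.084, ω₂=-0.407
apply F[6]=+10.000 → step 7: x=0.035, v=0.628, θ₁=0.022, ω₁=-0.866, θ₂=-0.093, ω₂=-0.455
apply F[7]=+10.000 → step 8: x=0.049, v=0.739, θ₁=0.003, ω₁=-1.017, θ₂=-0.102, ω₂=-0.498
apply F[8]=+10.000 → step 9: x=0.064, v=0.850, θ₁=-0.019, ω₁=-1.181, θ₂=-0.113, ω₂=-0.535
apply F[9]=+10.000 → step 10: x=0.083, v=0.963, θ₁=-0.044, ω₁=-1.358, θ₂=-0.124, ω₂=-0.567
apply F[10]=+10.000 → step 11: x=0.103, v=1.077, θ₁=-0.073, ω₁=-1.550, θ₂=-0.135, ω₂=-0.591
apply F[11]=+10.000 → step 12: x=0.126, v=1.191, θ₁=-0.106, ω₁=-1.759, θ₂=-0.147, ω₂=-0.608
apply F[12]=+10.000 → step 13: x=0.151, v=1.307, θ₁=-0.144, ω₁=-1.986, θ₂=-0.160, ω₂=-0.616
apply F[13]=+10.000 → step 14: x=0.178, v=1.424, θ₁=-0.186, ω₁=-2.231, θ₂=-0.172, ω₂=-0.617
apply F[14]=+10.000 → step 15: x=0.208, v=1.540, θ₁=-0.233, ω₁=-2.493, θ₂=-0.184, ω₂=-0.610
apply F[15]=+10.000 → step 16: x=0.240, v=1.657, θ₁=-0.286, ω₁=-2.770, θ₂=-0.196, ω₂=-0.600
apply F[16]=+2.777 → step 17: x=0.273, v=1.694, θ₁=-0.343, ω₁=-2.941, θ₂=-0.208, ω₂=-0.582
apply F[17]=-10.000 → step 18: x=0.306, v=1.594, θ₁=-0.401, ω₁=-2.929, θ₂=-0.220, ω₂=-0.545
apply F[18]=-10.000 → step 19: x=0.337, v=1.496, θ₁=-0.460, ω₁=-2.947, θ₂=-0.230, ω₂=-0.498
apply F[19]=-10.000 → step 20: x=0.366, v=1.398, θ₁=-0.519, ω₁=-2.993, θ₂=-0.239, ω₂=-0.441
apply F[20]=-10.000 → step 21: x=0.393, v=1.301, θ₁=-0.580, ω₁=-3.066, θ₂=-0.248, ω₂=-0.378
apply F[21]=-10.000 → step 22: x=0.418, v=1.205, θ₁=-0.642, ω₁=-3.163, θ₂=-0.254, ω₂=-0.310
apply F[22]=-10.000 → step 23: x=0.441, v=1.107, θ₁=-0.707, ω₁=-3.280, θ₂=-0.260, ω₂=-0.243
apply F[23]=-10.000 → step 24: x=0.462, v=1.008, θ₁=-0.774, ω₁=-3.417, θ₂=-0.264, ω₂=-0.180
apply F[24]=-10.000 → step 25: x=0.481, v=0.907, θ₁=-0.843, ω₁=-3.568, θ₂=-0.267, ω₂=-0.124
apply F[25]=-10.000 → step 26: x=0.498, v=0.804, θ₁=-0.916, ω₁=-3.733, θ₂=-0.269, ω₂=-0.081
apply F[26]=-10.000 → step 27: x=0.513, v=0.697, θ₁=-0.993, ω₁=-3.910, θ₂=-0.271, ω₂=-0.056
apply F[27]=-10.000 → step 28: x=0.526, v=0.586, θ₁=-1.073, ω₁=-4.098, θ₂=-0.272, ω₂=-0.053
apply F[28]=-10.000 → step 29: x=0.537, v=0.471, θ₁=-1.157, ω₁=-4.297, θ₂=-0.273, ω₂=-0.077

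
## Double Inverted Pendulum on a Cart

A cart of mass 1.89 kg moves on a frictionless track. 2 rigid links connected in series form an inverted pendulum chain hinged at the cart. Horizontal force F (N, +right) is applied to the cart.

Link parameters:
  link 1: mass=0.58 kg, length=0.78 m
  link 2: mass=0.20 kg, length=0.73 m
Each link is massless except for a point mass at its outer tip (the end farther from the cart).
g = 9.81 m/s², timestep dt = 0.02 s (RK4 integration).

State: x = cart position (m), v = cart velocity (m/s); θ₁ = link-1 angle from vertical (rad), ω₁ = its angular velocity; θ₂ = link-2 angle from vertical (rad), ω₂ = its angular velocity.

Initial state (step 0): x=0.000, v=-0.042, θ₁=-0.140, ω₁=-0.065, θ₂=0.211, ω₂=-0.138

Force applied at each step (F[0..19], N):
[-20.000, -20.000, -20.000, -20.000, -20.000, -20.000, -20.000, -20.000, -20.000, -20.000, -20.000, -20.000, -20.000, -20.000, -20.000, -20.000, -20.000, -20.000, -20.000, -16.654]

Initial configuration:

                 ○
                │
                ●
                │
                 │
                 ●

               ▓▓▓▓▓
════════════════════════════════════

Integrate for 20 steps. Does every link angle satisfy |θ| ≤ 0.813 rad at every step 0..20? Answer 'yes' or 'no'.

apply F[0]=-20.000 → step 1: x=-0.003, v=-0.241, θ₁=-0.139, ω₁=0.123, θ₂=0.210, ω₂=-0.003
apply F[1]=-20.000 → step 2: x=-0.010, v=-0.441, θ₁=-0.135, ω₁=0.312, θ₂=0.211, ω₂=0.130
apply F[2]=-20.000 → step 3: x=-0.020, v=-0.641, θ₁=-0.127, ω₁=0.504, θ₂=0.215, ω₂=0.260
apply F[3]=-20.000 → step 4: x=-0.035, v=-0.843, θ₁=-0.115, ω₁=0.701, θ₂=0.221, ω₂=0.386
apply F[4]=-20.000 → step 5: x=-0.054, v=-1.046, θ₁=-0.099, ω₁=0.906, θ₂=0.230, ω₂=0.506
apply F[5]=-20.000 → step 6: x=-0.077, v=-1.250, θ₁=-0.079, ω₁=1.120, θ₂=0.241, ω₂=0.617
apply F[6]=-20.000 → step 7: x=-0.104, v=-1.457, θ₁=-0.054, ω₁=1.346, θ₂=0.255, ω₂=0.719
apply F[7]=-20.000 → step 8: x=-0.135, v=-1.666, θ₁=-0.025, ω₁=1.583, θ₂=0.270, ω₂=0.809
apply F[8]=-20.000 → step 9: x=-0.171, v=-1.877, θ₁=0.009, ω₁=1.836, θ₂=0.287, ω₂=0.885
apply F[9]=-20.000 → step 10: x=-0.211, v=-2.090, θ₁=0.049, ω₁=2.103, θ₂=0.305, ω₂=0.945
apply F[10]=-20.000 → step 11: x=-0.254, v=-2.304, θ₁=0.094, ω₁=2.386, θ₂=0.325, ω₂=0.988
apply F[11]=-20.000 → step 12: x=-0.303, v=-2.519, θ₁=0.144, ω₁=2.684, θ₂=0.345, ω₂=1.013
apply F[12]=-20.000 → step 13: x=-0.355, v=-2.733, θ₁=0.201, ω₁=2.996, θ₂=0.365, ω₂=1.023
apply F[13]=-20.000 → step 14: x=-0.412, v=-2.943, θ₁=0.264, ω₁=3.317, θ₂=0.386, ω₂=1.019
apply F[14]=-20.000 → step 15: x=-0.473, v=-3.146, θ₁=0.334, ω₁=3.644, θ₂=0.406, ω₂=1.007
apply F[15]=-20.000 → step 16: x=-0.538, v=-3.340, θ₁=0.410, ω₁=3.969, θ₂=0.426, ω₂=0.998
apply F[16]=-20.000 → step 17: x=-0.606, v=-3.521, θ₁=0.493, ω₁=4.286, θ₂=0.446, ω₂=1.003
apply F[17]=-20.000 → step 18: x=-0.679, v=-3.685, θ₁=0.581, ω₁=4.586, θ₂=0.466, ω₂=1.037
apply F[18]=-20.000 → step 19: x=-0.754, v=-3.829, θ₁=0.676, ω₁=4.865, θ₂=0.488, ω₂=1.115
apply F[19]=-16.654 → step 20: x=-0.831, v=-3.923, θ₁=0.775, ω₁=5.091, θ₂=0.511, ω₂=1.240
Max |angle| over trajectory = 0.775 rad; bound = 0.813 → within bound.

Answer: yes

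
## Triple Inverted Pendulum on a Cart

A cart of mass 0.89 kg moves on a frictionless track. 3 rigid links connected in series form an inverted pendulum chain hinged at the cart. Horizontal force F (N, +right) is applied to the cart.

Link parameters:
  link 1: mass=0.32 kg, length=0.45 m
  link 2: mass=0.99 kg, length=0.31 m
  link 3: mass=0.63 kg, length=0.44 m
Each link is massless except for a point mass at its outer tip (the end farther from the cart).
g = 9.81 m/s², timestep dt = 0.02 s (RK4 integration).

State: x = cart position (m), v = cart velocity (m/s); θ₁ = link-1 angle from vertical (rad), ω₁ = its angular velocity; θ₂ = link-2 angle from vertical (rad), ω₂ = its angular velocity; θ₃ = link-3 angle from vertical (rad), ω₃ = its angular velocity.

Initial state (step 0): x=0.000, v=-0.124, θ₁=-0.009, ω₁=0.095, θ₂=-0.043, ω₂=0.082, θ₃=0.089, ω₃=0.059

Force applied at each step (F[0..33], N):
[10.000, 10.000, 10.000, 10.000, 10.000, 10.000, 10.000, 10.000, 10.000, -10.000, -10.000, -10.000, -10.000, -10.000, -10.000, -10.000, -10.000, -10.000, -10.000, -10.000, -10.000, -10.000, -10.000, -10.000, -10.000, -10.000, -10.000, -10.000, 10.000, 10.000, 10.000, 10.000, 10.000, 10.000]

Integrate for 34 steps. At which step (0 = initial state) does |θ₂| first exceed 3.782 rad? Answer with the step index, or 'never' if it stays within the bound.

apply F[0]=+10.000 → step 1: x=-0.000, v=0.105, θ₁=-0.011, ω₁=-0.346, θ₂=-0.043, ω₂=-0.093, θ₃=0.091, ω₃=0.153
apply F[1]=+10.000 → step 2: x=0.004, v=0.336, θ₁=-0.023, ω₁=-0.808, θ₂=-0.047, ω₂=-0.248, θ₃=0.095, ω₃=0.247
apply F[2]=+10.000 → step 3: x=0.013, v=0.573, θ₁=-0.044, ω₁=-1.316, θ₂=-0.053, ω₂=-0.357, θ₃=0.101, ω₃=0.343
apply F[3]=+10.000 → step 4: x=0.027, v=0.818, θ₁=-0.076, ω₁=-1.888, θ₂=-0.060, ω₂=-0.400, θ₃=0.109, ω₃=0.435
apply F[4]=+10.000 → step 5: x=0.046, v=1.068, θ₁=-0.120, ω₁=-2.528, θ₂=-0.068, ω₂=-0.367, θ₃=0.118, ω₃=0.515
apply F[5]=+10.000 → step 6: x=0.070, v=1.317, θ₁=-0.177, ω₁=-3.203, θ₂=-0.075, ω₂=-0.285, θ₃=0.129, ω₃=0.570
apply F[6]=+10.000 → step 7: x=0.099, v=1.553, θ₁=-0.248, ω₁=-3.843, θ₂=-0.080, ω₂=-0.232, θ₃=0.141, ω₃=0.590
apply F[7]=+10.000 → step 8: x=0.132, v=1.765, θ₁=-0.330, ω₁=-4.368, θ₂=-0.085, ω₂=-0.309, θ₃=0.153, ω₃=0.573
apply F[8]=+10.000 → step 9: x=0.169, v=1.948, θ₁=-0.422, ω₁=-4.748, θ₂=-0.093, ω₂=-0.571, θ₃=0.164, ω₃=0.528
apply F[9]=-10.000 → step 10: x=0.206, v=1.758, θ₁=-0.516, ω₁=-4.697, θ₂=-0.103, ω₂=-0.341, θ₃=0.174, ω₃=0.559
apply F[10]=-10.000 → step 11: x=0.239, v=1.570, θ₁=-0.610, ω₁=-4.720, θ₂=-0.107, ω₂=-0.076, θ₃=0.186, ω₃=0.589
apply F[11]=-10.000 → step 12: x=0.269, v=1.382, θ₁=-0.705, ω₁=-4.790, θ₂=-0.106, ω₂=0.191, θ₃=0.198, ω₃=0.614
apply F[12]=-10.000 → step 13: x=0.295, v=1.190, θ₁=-0.802, ω₁=-4.891, θ₂=-0.099, ω₂=0.440, θ₃=0.210, ω₃=0.633
apply F[13]=-10.000 → step 14: x=0.316, v=0.992, θ₁=-0.901, ω₁=-5.016, θ₂=-0.088, ω₂=0.653, θ₃=0.223, ω₃=0.646
apply F[14]=-10.000 → step 15: x=0.334, v=0.787, θ₁=-1.003, ω₁=-5.163, θ₂=-0.074, ω₂=0.819, θ₃=0.236, ω₃=0.653
apply F[15]=-10.000 → step 16: x=0.348, v=0.575, θ₁=-1.108, ω₁=-5.335, θ₂=-0.056, ω₂=0.929, θ₃=0.249, ω₃=0.656
apply F[16]=-10.000 → step 17: x=0.357, v=0.355, θ₁=-1.216, ω₁=-5.539, θ₂=-0.037, ω₂=0.971, θ₃=0.263, ω₃=0.656
apply F[17]=-10.000 → step 18: x=0.362, v=0.125, θ₁=-1.330, ω₁=-5.786, θ₂=-0.018, ω₂=0.930, θ₃=0.276, ω₃=0.654
apply F[18]=-10.000 → step 19: x=0.362, v=-0.116, θ₁=-1.448, ω₁=-6.092, θ₂=-0.000, ω₂=0.785, θ₃=0.289, ω₃=0.652
apply F[19]=-10.000 → step 20: x=0.357, v=-0.372, θ₁=-1.574, ω₁=-6.477, θ₂=0.013, ω₂=0.504, θ₃=0.302, ω₃=0.650
apply F[20]=-10.000 → step 21: x=0.347, v=-0.649, θ₁=-1.708, ω₁=-6.975, θ₂=0.019, ω₂=0.040, θ₃=0.315, ω₃=0.652
apply F[21]=-10.000 → step 22: x=0.331, v=-0.954, θ₁=-1.854, ω₁=-7.633, θ₂=0.013, ω₂=-0.687, θ₃=0.328, ω₃=0.661
apply F[22]=-10.000 → step 23: x=0.309, v=-1.301, θ₁=-2.015, ω₁=-8.522, θ₂=-0.011, ω₂=-1.798, θ₃=0.341, ω₃=0.686
apply F[23]=-10.000 → step 24: x=0.279, v=-1.709, θ₁=-2.197, ω₁=-9.744, θ₂=-0.063, ω₂=-3.496, θ₃=0.355, ω₃=0.740
apply F[24]=-10.000 → step 25: x=0.240, v=-2.193, θ₁=-2.408, ω₁=-11.422, θ₂=-0.157, ω₂=-6.107, θ₃=0.371, ω₃=0.859
apply F[25]=-10.000 → step 26: x=0.190, v=-2.745, θ₁=-2.657, ω₁=-13.566, θ₂=-0.316, ω₂=-10.060, θ₃=0.391, ω₃=1.087
apply F[26]=-10.000 → step 27: x=0.130, v=-3.242, θ₁=-2.950, ω₁=-15.531, θ₂=-0.569, ω₂=-15.343, θ₃=0.415, ω₃=1.357
apply F[27]=-10.000 → step 28: x=0.063, v=-3.501, θ₁=-3.265, ω₁=-15.590, θ₂=-0.928, ω₂=-20.217, θ₃=0.441, ω₃=1.121
apply F[28]=+10.000 → step 29: x=-0.005, v=-3.219, θ₁=-3.543, ω₁=-11.834, θ₂=-1.355, ω₂=-21.993, θ₃=0.452, ω₃=-0.177
apply F[29]=+10.000 → step 30: x=-0.067, v=-3.040, θ₁=-3.729, ω₁=-6.652, θ₂=-1.793, ω₂=-21.637, θ₃=0.433, ω₃=-1.736
apply F[30]=+10.000 → step 31: x=-0.126, v=-2.866, θ₁=-3.807, ω₁=-1.106, θ₂=-2.221, ω₂=-21.297, θ₃=0.386, ω₃=-2.848
apply F[31]=+10.000 → step 32: x=-0.181, v=-2.515, θ₁=-3.769, ω₁=5.328, θ₂=-2.660, ω₂=-23.346, θ₃=0.322, ω₃=-3.471
apply F[32]=+10.000 → step 33: x=-0.221, v=-0.749, θ₁=-3.546, ω₁=21.352, θ₂=-3.224, ω₂=-37.273, θ₃=0.253, ω₃=-1.959
apply F[33]=+10.000 → step 34: x=-0.194, v=3.069, θ₁=-3.132, ω₁=19.626, θ₂=-3.728, ω₂=-13.676, θ₃=0.388, ω₃=15.233
max |θ₂| = 3.728 ≤ 3.782 over all 35 states.

Answer: never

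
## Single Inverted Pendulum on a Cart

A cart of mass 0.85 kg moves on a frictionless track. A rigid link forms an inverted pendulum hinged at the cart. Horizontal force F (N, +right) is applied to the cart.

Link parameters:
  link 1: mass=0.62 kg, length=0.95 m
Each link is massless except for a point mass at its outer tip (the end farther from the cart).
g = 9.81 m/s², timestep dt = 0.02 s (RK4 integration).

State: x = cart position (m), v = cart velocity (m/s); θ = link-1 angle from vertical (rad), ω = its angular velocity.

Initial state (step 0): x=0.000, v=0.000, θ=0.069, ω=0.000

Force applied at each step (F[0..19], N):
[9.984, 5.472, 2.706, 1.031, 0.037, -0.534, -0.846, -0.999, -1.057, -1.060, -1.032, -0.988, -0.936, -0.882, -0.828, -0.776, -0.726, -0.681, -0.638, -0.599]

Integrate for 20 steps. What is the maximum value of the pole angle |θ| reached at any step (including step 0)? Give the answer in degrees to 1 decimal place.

apply F[0]=+9.984 → step 1: x=0.002, v=0.224, θ=0.067, ω=-0.222
apply F[1]=+5.472 → step 2: x=0.008, v=0.344, θ=0.061, ω=-0.334
apply F[2]=+2.706 → step 3: x=0.015, v=0.399, θ=0.054, ω=-0.380
apply F[3]=+1.031 → step 4: x=0.024, v=0.416, θ=0.046, ω=-0.388
apply F[4]=+0.037 → step 5: x=0.032, v=0.411, θ=0.039, ω=-0.373
apply F[5]=-0.534 → step 6: x=0.040, v=0.394, θ=0.032, ω=-0.348
apply F[6]=-0.846 → step 7: x=0.047, v=0.370, θ=0.025, ω=-0.317
apply F[7]=-0.999 → step 8: x=0.055, v=0.343, θ=0.019, ω=-0.284
apply F[8]=-1.057 → step 9: x=0.061, v=0.316, θ=0.014, ω=-0.252
apply F[9]=-1.060 → step 10: x=0.067, v=0.289, θ=0.009, ω=-0.222
apply F[10]=-1.032 → step 11: x=0.073, v=0.264, θ=0.005, ω=-0.194
apply F[11]=-0.988 → step 12: x=0.078, v=0.241, θ=0.001, ω=-0.169
apply F[12]=-0.936 → step 13: x=0.082, v=0.219, θ=-0.002, ω=-0.146
apply F[13]=-0.882 → step 14: x=0.087, v=0.198, θ=-0.005, ω=-0.125
apply F[14]=-0.828 → step 15: x=0.090, v=0.180, θ=-0.007, ω=-0.107
apply F[15]=-0.776 → step 16: x=0.094, v=0.163, θ=-0.009, ω=-0.090
apply F[16]=-0.726 → step 17: x=0.097, v=0.147, θ=-0.011, ω=-0.076
apply F[17]=-0.681 → step 18: x=0.100, v=0.133, θ=-0.012, ω=-0.063
apply F[18]=-0.638 → step 19: x=0.102, v=0.119, θ=-0.013, ω=-0.052
apply F[19]=-0.599 → step 20: x=0.104, v=0.107, θ=-0.014, ω=-0.042
Max |angle| over trajectory = 0.069 rad = 4.0°.

Answer: 4.0°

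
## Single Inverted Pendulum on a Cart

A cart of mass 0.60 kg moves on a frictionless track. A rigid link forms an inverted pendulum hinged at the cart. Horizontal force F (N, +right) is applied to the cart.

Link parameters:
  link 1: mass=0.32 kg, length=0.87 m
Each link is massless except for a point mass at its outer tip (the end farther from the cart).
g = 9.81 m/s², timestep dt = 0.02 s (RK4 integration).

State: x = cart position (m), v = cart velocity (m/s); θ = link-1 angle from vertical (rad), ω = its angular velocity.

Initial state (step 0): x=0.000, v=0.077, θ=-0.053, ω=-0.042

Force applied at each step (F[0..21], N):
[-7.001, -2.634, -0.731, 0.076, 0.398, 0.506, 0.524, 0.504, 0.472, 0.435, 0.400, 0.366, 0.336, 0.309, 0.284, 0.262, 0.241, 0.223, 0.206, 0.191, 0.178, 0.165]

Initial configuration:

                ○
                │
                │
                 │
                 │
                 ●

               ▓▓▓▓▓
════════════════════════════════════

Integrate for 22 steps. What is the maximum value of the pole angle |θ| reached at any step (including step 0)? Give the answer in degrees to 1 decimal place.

apply F[0]=-7.001 → step 1: x=-0.001, v=-0.151, θ=-0.051, ω=0.207
apply F[1]=-2.634 → step 2: x=-0.005, v=-0.233, θ=-0.046, ω=0.291
apply F[2]=-0.731 → step 3: x=-0.009, v=-0.253, θ=-0.040, ω=0.304
apply F[3]=+0.076 → step 4: x=-0.014, v=-0.247, θ=-0.034, ω=0.288
apply F[4]=+0.398 → step 5: x=-0.019, v=-0.230, θ=-0.029, ω=0.262
apply F[5]=+0.506 → step 6: x=-0.024, v=-0.210, θ=-0.024, ω=0.234
apply F[6]=+0.524 → step 7: x=-0.028, v=-0.191, θ=-0.020, ω=0.206
apply F[7]=+0.504 → step 8: x=-0.031, v=-0.172, θ=-0.016, ω=0.181
apply F[8]=+0.472 → step 9: x=-0.035, v=-0.155, θ=-0.012, ω=0.158
apply F[9]=+0.435 → step 10: x=-0.037, v=-0.139, θ=-0.009, ω=0.137
apply F[10]=+0.400 → step 11: x=-0.040, v=-0.125, θ=-0.007, ω=0.119
apply F[11]=+0.366 → step 12: x=-0.042, v=-0.112, θ=-0.005, ω=0.103
apply F[12]=+0.336 → step 13: x=-0.045, v=-0.101, θ=-0.003, ω=0.089
apply F[13]=+0.309 → step 14: x=-0.046, v=-0.090, θ=-0.001, ω=0.077
apply F[14]=+0.284 → step 15: x=-0.048, v=-0.081, θ=0.000, ω=0.065
apply F[15]=+0.262 → step 16: x=-0.050, v=-0.072, θ=0.002, ω=0.056
apply F[16]=+0.241 → step 17: x=-0.051, v=-0.064, θ=0.003, ω=0.047
apply F[17]=+0.223 → step 18: x=-0.052, v=-0.057, θ=0.003, ω=0.040
apply F[18]=+0.206 → step 19: x=-0.053, v=-0.051, θ=0.004, ω=0.033
apply F[19]=+0.191 → step 20: x=-0.054, v=-0.045, θ=0.005, ω=0.027
apply F[20]=+0.178 → step 21: x=-0.055, v=-0.039, θ=0.005, ω=0.022
apply F[21]=+0.165 → step 22: x=-0.056, v=-0.034, θ=0.006, ω=0.018
Max |angle| over trajectory = 0.053 rad = 3.0°.

Answer: 3.0°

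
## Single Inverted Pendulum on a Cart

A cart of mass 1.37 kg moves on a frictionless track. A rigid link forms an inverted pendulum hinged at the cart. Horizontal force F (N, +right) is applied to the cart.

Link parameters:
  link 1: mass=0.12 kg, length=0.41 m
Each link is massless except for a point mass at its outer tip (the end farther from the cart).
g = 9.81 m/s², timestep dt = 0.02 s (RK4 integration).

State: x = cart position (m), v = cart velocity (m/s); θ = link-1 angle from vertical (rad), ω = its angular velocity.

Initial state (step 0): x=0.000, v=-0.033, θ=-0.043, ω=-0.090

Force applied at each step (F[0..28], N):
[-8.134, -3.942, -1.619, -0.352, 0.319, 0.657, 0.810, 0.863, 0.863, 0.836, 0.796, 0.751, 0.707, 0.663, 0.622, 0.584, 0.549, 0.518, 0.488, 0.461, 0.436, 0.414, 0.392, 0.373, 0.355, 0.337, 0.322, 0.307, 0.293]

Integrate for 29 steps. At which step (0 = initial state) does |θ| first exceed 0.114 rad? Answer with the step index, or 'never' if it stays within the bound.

Answer: never

Derivation:
apply F[0]=-8.134 → step 1: x=-0.002, v=-0.151, θ=-0.042, ω=0.177
apply F[1]=-3.942 → step 2: x=-0.005, v=-0.208, θ=-0.037, ω=0.296
apply F[2]=-1.619 → step 3: x=-0.010, v=-0.231, θ=-0.031, ω=0.336
apply F[3]=-0.352 → step 4: x=-0.014, v=-0.236, θ=-0.024, ω=0.334
apply F[4]=+0.319 → step 5: x=-0.019, v=-0.231, θ=-0.018, ω=0.312
apply F[5]=+0.657 → step 6: x=-0.024, v=-0.221, θ=-0.012, ω=0.281
apply F[6]=+0.810 → step 7: x=-0.028, v=-0.209, θ=-0.007, ω=0.247
apply F[7]=+0.863 → step 8: x=-0.032, v=-0.196, θ=-0.002, ω=0.214
apply F[8]=+0.863 → step 9: x=-0.036, v=-0.183, θ=0.002, ω=0.183
apply F[9]=+0.836 → step 10: x=-0.039, v=-0.171, θ=0.005, ω=0.155
apply F[10]=+0.796 → step 11: x=-0.043, v=-0.160, θ=0.008, ω=0.131
apply F[11]=+0.751 → step 12: x=-0.046, v=-0.149, θ=0.010, ω=0.109
apply F[12]=+0.707 → step 13: x=-0.049, v=-0.139, θ=0.012, ω=0.089
apply F[13]=+0.663 → step 14: x=-0.051, v=-0.129, θ=0.014, ω=0.073
apply F[14]=+0.622 → step 15: x=-0.054, v=-0.121, θ=0.015, ω=0.058
apply F[15]=+0.584 → step 16: x=-0.056, v=-0.112, θ=0.016, ω=0.046
apply F[16]=+0.549 → step 17: x=-0.058, v=-0.105, θ=0.017, ω=0.035
apply F[17]=+0.518 → step 18: x=-0.060, v=-0.097, θ=0.018, ω=0.026
apply F[18]=+0.488 → step 19: x=-0.062, v=-0.091, θ=0.018, ω=0.018
apply F[19]=+0.461 → step 20: x=-0.064, v=-0.084, θ=0.019, ω=0.011
apply F[20]=+0.436 → step 21: x=-0.066, v=-0.078, θ=0.019, ω=0.005
apply F[21]=+0.414 → step 22: x=-0.067, v=-0.072, θ=0.019, ω=0.000
apply F[22]=+0.392 → step 23: x=-0.068, v=-0.067, θ=0.019, ω=-0.004
apply F[23]=+0.373 → step 24: x=-0.070, v=-0.062, θ=0.019, ω=-0.008
apply F[24]=+0.355 → step 25: x=-0.071, v=-0.057, θ=0.018, ω=-0.011
apply F[25]=+0.337 → step 26: x=-0.072, v=-0.052, θ=0.018, ω=-0.013
apply F[26]=+0.322 → step 27: x=-0.073, v=-0.048, θ=0.018, ω=-0.015
apply F[27]=+0.307 → step 28: x=-0.074, v=-0.044, θ=0.018, ω=-0.017
apply F[28]=+0.293 → step 29: x=-0.075, v=-0.040, θ=0.017, ω=-0.018
max |θ| = 0.043 ≤ 0.114 over all 30 states.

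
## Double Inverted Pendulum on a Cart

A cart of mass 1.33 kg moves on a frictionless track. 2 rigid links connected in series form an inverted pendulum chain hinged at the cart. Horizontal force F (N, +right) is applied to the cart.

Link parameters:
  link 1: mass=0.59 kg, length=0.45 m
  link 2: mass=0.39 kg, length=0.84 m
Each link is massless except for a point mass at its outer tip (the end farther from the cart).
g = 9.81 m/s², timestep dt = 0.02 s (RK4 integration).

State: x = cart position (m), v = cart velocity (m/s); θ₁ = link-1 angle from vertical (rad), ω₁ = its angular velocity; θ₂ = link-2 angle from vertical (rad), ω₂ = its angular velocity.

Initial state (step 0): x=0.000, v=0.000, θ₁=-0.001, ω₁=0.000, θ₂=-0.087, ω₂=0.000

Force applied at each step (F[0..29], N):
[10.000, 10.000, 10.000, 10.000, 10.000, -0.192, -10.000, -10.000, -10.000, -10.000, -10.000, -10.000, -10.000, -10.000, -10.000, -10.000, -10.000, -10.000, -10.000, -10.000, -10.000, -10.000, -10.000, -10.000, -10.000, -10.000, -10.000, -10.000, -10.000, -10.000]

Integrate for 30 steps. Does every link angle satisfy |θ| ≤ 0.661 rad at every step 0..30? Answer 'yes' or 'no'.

apply F[0]=+10.000 → step 1: x=0.002, v=0.151, θ₁=-0.004, ω₁=-0.311, θ₂=-0.087, ω₂=-0.033
apply F[1]=+10.000 → step 2: x=0.006, v=0.302, θ₁=-0.014, ω₁=-0.630, θ₂=-0.088, ω₂=-0.063
apply F[2]=+10.000 → step 3: x=0.014, v=0.455, θ₁=-0.029, ω₁=-0.960, θ₂=-0.090, ω₂=-0.088
apply F[3]=+10.000 → step 4: x=0.024, v=0.611, θ₁=-0.052, ω₁=-1.310, θ₂=-0.092, ω₂=-0.106
apply F[4]=+10.000 → step 5: x=0.038, v=0.769, θ₁=-0.082, ω₁=-1.684, θ₂=-0.094, ω₂=-0.115
apply F[5]=-0.192 → step 6: x=0.054, v=0.779, θ₁=-0.116, ω₁=-1.749, θ₂=-0.096, ω₂=-0.113
apply F[6]=-10.000 → step 7: x=0.068, v=0.647, θ₁=-0.149, ω₁=-1.525, θ₂=-0.098, ω₂=-0.100
apply F[7]=-10.000 → step 8: x=0.079, v=0.520, θ₁=-0.177, ω₁=-1.336, θ₂=-0.100, ω₂=-0.075
apply F[8]=-10.000 → step 9: x=0.089, v=0.397, θ₁=-0.203, ω₁=-1.178, θ₂=-0.101, ω₂=-0.040
apply F[9]=-10.000 → step 10: x=0.095, v=0.279, θ₁=-0.225, ω₁=-1.047, θ₂=-0.102, ω₂=0.005
apply F[10]=-10.000 → step 11: x=0.100, v=0.164, θ₁=-0.245, ω₁=-0.939, θ₂=-0.101, ω₂=0.060
apply F[11]=-10.000 → step 12: x=0.102, v=0.052, θ₁=-0.262, ω₁=-0.854, θ₂=-0.099, ω₂=0.122
apply F[12]=-10.000 → step 13: x=0.102, v=-0.057, θ₁=-0.279, ω₁=-0.788, θ₂=-0.096, ω₂=0.193
apply F[13]=-10.000 → step 14: x=0.100, v=-0.165, θ₁=-0.294, ω₁=-0.740, θ₂=-0.092, ω₂=0.272
apply F[14]=-10.000 → step 15: x=0.095, v=-0.270, θ₁=-0.309, ω₁=-0.709, θ₂=-0.085, ω₂=0.358
apply F[15]=-10.000 → step 16: x=0.089, v=-0.373, θ₁=-0.323, ω₁=-0.694, θ₂=-0.077, ω₂=0.453
apply F[16]=-10.000 → step 17: x=0.080, v=-0.475, θ₁=-0.336, ω₁=-0.694, θ₂=-0.067, ω₂=0.555
apply F[17]=-10.000 → step 18: x=0.070, v=-0.575, θ₁=-0.350, ω₁=-0.708, θ₂=-0.055, ω₂=0.666
apply F[18]=-10.000 → step 19: x=0.057, v=-0.674, θ₁=-0.365, ω₁=-0.736, θ₂=-0.040, ω₂=0.786
apply F[19]=-10.000 → step 20: x=0.043, v=-0.773, θ₁=-0.380, ω₁=-0.778, θ₂=-0.023, ω₂=0.914
apply F[20]=-10.000 → step 21: x=0.027, v=-0.870, θ₁=-0.396, ω₁=-0.832, θ₂=-0.004, ω₂=1.051
apply F[21]=-10.000 → step 22: x=0.008, v=-0.967, θ₁=-0.413, ω₁=-0.897, θ₂=0.019, ω₂=1.197
apply F[22]=-10.000 → step 23: x=-0.012, v=-1.063, θ₁=-0.432, ω₁=-0.973, θ₂=0.044, ω₂=1.352
apply F[23]=-10.000 → step 24: x=-0.034, v=-1.160, θ₁=-0.452, ω₁=-1.057, θ₂=0.073, ω₂=1.514
apply F[24]=-10.000 → step 25: x=-0.059, v=-1.256, θ₁=-0.474, ω₁=-1.147, θ₂=0.105, ω₂=1.683
apply F[25]=-10.000 → step 26: x=-0.085, v=-1.353, θ₁=-0.498, ω₁=-1.240, θ₂=0.140, ω₂=1.859
apply F[26]=-10.000 → step 27: x=-0.113, v=-1.451, θ₁=-0.524, ω₁=-1.334, θ₂=0.179, ω₂=2.039
apply F[27]=-10.000 → step 28: x=-0.143, v=-1.549, θ₁=-0.552, ω₁=-1.425, θ₂=0.222, ω₂=2.222
apply F[28]=-10.000 → step 29: x=-0.175, v=-1.648, θ₁=-0.581, ω₁=-1.510, θ₂=0.268, ω₂=2.408
apply F[29]=-10.000 → step 30: x=-0.209, v=-1.748, θ₁=-0.612, ω₁=-1.587, θ₂=0.318, ω₂=2.595
Max |angle| over trajectory = 0.612 rad; bound = 0.661 → within bound.

Answer: yes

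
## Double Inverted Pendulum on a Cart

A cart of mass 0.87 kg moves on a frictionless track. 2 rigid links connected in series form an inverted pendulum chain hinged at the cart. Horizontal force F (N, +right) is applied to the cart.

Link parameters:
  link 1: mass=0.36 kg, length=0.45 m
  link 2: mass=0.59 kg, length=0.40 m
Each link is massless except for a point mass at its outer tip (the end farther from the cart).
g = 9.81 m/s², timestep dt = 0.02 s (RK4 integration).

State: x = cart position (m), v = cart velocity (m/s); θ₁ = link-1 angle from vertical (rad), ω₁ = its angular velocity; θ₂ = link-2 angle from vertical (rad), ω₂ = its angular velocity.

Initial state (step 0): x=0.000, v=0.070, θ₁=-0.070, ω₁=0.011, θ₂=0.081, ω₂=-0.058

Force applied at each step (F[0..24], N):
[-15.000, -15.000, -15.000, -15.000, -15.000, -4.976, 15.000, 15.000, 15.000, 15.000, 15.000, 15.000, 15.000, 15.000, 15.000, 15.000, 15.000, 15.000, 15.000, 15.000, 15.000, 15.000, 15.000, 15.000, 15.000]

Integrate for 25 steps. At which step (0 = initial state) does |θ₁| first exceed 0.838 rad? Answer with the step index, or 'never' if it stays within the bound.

Answer: never

Derivation:
apply F[0]=-15.000 → step 1: x=-0.002, v=-0.259, θ₁=-0.064, ω₁=0.599, θ₂=0.082, ω₂=0.147
apply F[1]=-15.000 → step 2: x=-0.010, v=-0.592, θ₁=-0.046, ω₁=1.212, θ₂=0.087, ω₂=0.331
apply F[2]=-15.000 → step 3: x=-0.026, v=-0.930, θ₁=-0.015, ω₁=1.871, θ₂=0.095, ω₂=0.476
apply F[3]=-15.000 → step 4: x=-0.048, v=-1.276, θ₁=0.029, ω₁=2.592, θ₂=0.105, ω₂=0.567
apply F[4]=-15.000 → step 5: x=-0.077, v=-1.626, θ₁=0.089, ω₁=3.376, θ₂=0.117, ω₂=0.602
apply F[5]=-4.976 → step 6: x=-0.110, v=-1.749, θ₁=0.160, ω₁=3.700, θ₂=0.129, ω₂=0.603
apply F[6]=+15.000 → step 7: x=-0.142, v=-1.436, θ₁=0.228, ω₁=3.133, θ₂=0.141, ω₂=0.544
apply F[7]=+15.000 → step 8: x=-0.168, v=-1.142, θ₁=0.286, ω₁=2.687, θ₂=0.151, ω₂=0.408
apply F[8]=+15.000 → step 9: x=-0.188, v=-0.866, θ₁=0.336, ω₁=2.353, θ₂=0.157, ω₂=0.195
apply F[9]=+15.000 → step 10: x=-0.203, v=-0.604, θ₁=0.381, ω₁=2.115, θ₂=0.158, ω₂=-0.090
apply F[10]=+15.000 → step 11: x=-0.212, v=-0.353, θ₁=0.421, ω₁=1.960, θ₂=0.153, ω₂=-0.442
apply F[11]=+15.000 → step 12: x=-0.217, v=-0.109, θ₁=0.459, ω₁=1.873, θ₂=0.140, ω₂=-0.856
apply F[12]=+15.000 → step 13: x=-0.217, v=0.131, θ₁=0.496, ω₁=1.838, θ₂=0.118, ω₂=-1.325
apply F[13]=+15.000 → step 14: x=-0.212, v=0.371, θ₁=0.533, ω₁=1.839, θ₂=0.086, ω₂=-1.840
apply F[14]=+15.000 → step 15: x=-0.202, v=0.613, θ₁=0.570, ω₁=1.855, θ₂=0.044, ω₂=-2.392
apply F[15]=+15.000 → step 16: x=-0.187, v=0.860, θ₁=0.607, ω₁=1.865, θ₂=-0.009, ω₂=-2.968
apply F[16]=+15.000 → step 17: x=-0.167, v=1.112, θ₁=0.645, ω₁=1.847, θ₂=-0.075, ω₂=-3.555
apply F[17]=+15.000 → step 18: x=-0.143, v=1.371, θ₁=0.681, ω₁=1.781, θ₂=-0.152, ω₂=-4.147
apply F[18]=+15.000 → step 19: x=-0.113, v=1.634, θ₁=0.715, ω₁=1.649, θ₂=-0.240, ω₂=-4.743
apply F[19]=+15.000 → step 20: x=-0.077, v=1.900, θ₁=0.746, ω₁=1.435, θ₂=-0.341, ω₂=-5.350
apply F[20]=+15.000 → step 21: x=-0.037, v=2.167, θ₁=0.772, ω₁=1.120, θ₂=-0.455, ω₂=-5.979
apply F[21]=+15.000 → step 22: x=0.009, v=2.431, θ₁=0.790, ω₁=0.687, θ₂=-0.581, ω₂=-6.646
apply F[22]=+15.000 → step 23: x=0.061, v=2.689, θ₁=0.799, ω₁=0.109, θ₂=-0.721, ω₂=-7.373
apply F[23]=+15.000 → step 24: x=0.117, v=2.938, θ₁=0.794, ω₁=-0.643, θ₂=-0.876, ω₂=-8.179
apply F[24]=+15.000 → step 25: x=0.178, v=3.176, θ₁=0.771, ω₁=-1.604, θ₂=-1.049, ω₂=-9.082
max |θ₁| = 0.799 ≤ 0.838 over all 26 states.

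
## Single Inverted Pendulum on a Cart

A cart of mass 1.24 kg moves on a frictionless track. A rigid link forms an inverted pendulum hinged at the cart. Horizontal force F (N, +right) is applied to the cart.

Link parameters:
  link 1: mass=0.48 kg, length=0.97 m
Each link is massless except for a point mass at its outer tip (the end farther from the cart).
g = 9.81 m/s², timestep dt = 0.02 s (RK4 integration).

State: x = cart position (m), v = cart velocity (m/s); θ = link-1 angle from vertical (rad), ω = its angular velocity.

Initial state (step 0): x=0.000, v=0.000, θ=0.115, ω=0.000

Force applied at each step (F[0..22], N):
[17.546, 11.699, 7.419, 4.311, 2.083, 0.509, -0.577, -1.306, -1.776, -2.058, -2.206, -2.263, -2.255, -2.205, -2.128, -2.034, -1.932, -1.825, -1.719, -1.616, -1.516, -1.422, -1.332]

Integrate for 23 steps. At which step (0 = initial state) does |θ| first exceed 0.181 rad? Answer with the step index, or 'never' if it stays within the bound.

apply F[0]=+17.546 → step 1: x=0.003, v=0.273, θ=0.112, ω=-0.257
apply F[1]=+11.699 → step 2: x=0.010, v=0.453, θ=0.106, ω=-0.419
apply F[2]=+7.419 → step 3: x=0.020, v=0.565, θ=0.096, ω=-0.513
apply F[3]=+4.311 → step 4: x=0.032, v=0.627, θ=0.086, ω=-0.559
apply F[4]=+2.083 → step 5: x=0.045, v=0.655, θ=0.074, ω=-0.571
apply F[5]=+0.509 → step 6: x=0.058, v=0.658, θ=0.063, ω=-0.560
apply F[6]=-0.577 → step 7: x=0.071, v=0.644, θ=0.052, ω=-0.535
apply F[7]=-1.306 → step 8: x=0.084, v=0.620, θ=0.042, ω=-0.500
apply F[8]=-1.776 → step 9: x=0.096, v=0.589, θ=0.032, ω=-0.460
apply F[9]=-2.058 → step 10: x=0.107, v=0.553, θ=0.023, ω=-0.419
apply F[10]=-2.206 → step 11: x=0.118, v=0.516, θ=0.015, ω=-0.376
apply F[11]=-2.263 → step 12: x=0.128, v=0.479, θ=0.008, ω=-0.336
apply F[12]=-2.255 → step 13: x=0.137, v=0.442, θ=0.002, ω=-0.297
apply F[13]=-2.205 → step 14: x=0.146, v=0.407, θ=-0.004, ω=-0.260
apply F[14]=-2.128 → step 15: x=0.153, v=0.373, θ=-0.008, ω=-0.226
apply F[15]=-2.034 → step 16: x=0.160, v=0.341, θ=-0.013, ω=-0.196
apply F[16]=-1.932 → step 17: x=0.167, v=0.311, θ=-0.016, ω=-0.168
apply F[17]=-1.825 → step 18: x=0.173, v=0.283, θ=-0.019, ω=-0.142
apply F[18]=-1.719 → step 19: x=0.178, v=0.257, θ=-0.022, ω=-0.120
apply F[19]=-1.616 → step 20: x=0.183, v=0.232, θ=-0.024, ω=-0.099
apply F[20]=-1.516 → step 21: x=0.188, v=0.210, θ=-0.026, ω=-0.081
apply F[21]=-1.422 → step 22: x=0.192, v=0.189, θ=-0.027, ω=-0.065
apply F[22]=-1.332 → step 23: x=0.195, v=0.169, θ=-0.029, ω=-0.051
max |θ| = 0.115 ≤ 0.181 over all 24 states.

Answer: never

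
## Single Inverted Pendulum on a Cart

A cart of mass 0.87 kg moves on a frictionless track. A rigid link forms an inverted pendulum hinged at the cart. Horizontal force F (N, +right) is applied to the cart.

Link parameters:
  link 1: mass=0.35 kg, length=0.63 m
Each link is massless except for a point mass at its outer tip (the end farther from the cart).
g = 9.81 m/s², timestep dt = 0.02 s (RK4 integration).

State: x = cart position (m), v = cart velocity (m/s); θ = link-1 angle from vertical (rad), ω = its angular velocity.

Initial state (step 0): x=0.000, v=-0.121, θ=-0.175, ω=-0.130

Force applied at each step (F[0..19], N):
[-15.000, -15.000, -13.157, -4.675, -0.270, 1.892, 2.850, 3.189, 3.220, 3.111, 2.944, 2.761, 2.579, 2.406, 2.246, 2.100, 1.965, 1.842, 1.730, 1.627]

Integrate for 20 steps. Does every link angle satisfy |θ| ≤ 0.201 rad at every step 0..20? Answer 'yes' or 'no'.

Answer: yes

Derivation:
apply F[0]=-15.000 → step 1: x=-0.006, v=-0.448, θ=-0.173, ω=0.328
apply F[1]=-15.000 → step 2: x=-0.018, v=-0.777, θ=-0.162, ω=0.789
apply F[2]=-13.157 → step 3: x=-0.036, v=-1.065, θ=-0.142, ω=1.195
apply F[3]=-4.675 → step 4: x=-0.059, v=-1.163, θ=-0.117, ω=1.308
apply F[4]=-0.270 → step 5: x=-0.082, v=-1.162, θ=-0.091, ω=1.274
apply F[5]=+1.892 → step 6: x=-0.105, v=-1.113, θ=-0.067, ω=1.172
apply F[6]=+2.850 → step 7: x=-0.126, v=-1.044, θ=-0.045, ω=1.045
apply F[7]=+3.189 → step 8: x=-0.146, v=-0.968, θ=-0.025, ω=0.914
apply F[8]=+3.220 → step 9: x=-0.165, v=-0.893, θ=-0.008, ω=0.789
apply F[9]=+3.111 → step 10: x=-0.182, v=-0.821, θ=0.007, ω=0.676
apply F[10]=+2.944 → step 11: x=-0.198, v=-0.754, θ=0.019, ω=0.574
apply F[11]=+2.761 → step 12: x=-0.212, v=-0.693, θ=0.030, ω=0.484
apply F[12]=+2.579 → step 13: x=-0.226, v=-0.636, θ=0.039, ω=0.405
apply F[13]=+2.406 → step 14: x=-0.238, v=-0.584, θ=0.046, ω=0.335
apply F[14]=+2.246 → step 15: x=-0.249, v=-0.536, θ=0.052, ω=0.275
apply F[15]=+2.100 → step 16: x=-0.259, v=-0.493, θ=0.057, ω=0.222
apply F[16]=+1.965 → step 17: x=-0.269, v=-0.452, θ=0.061, ω=0.177
apply F[17]=+1.842 → step 18: x=-0.277, v=-0.415, θ=0.064, ω=0.137
apply F[18]=+1.730 → step 19: x=-0.285, v=-0.380, θ=0.067, ω=0.103
apply F[19]=+1.627 → step 20: x=-0.293, v=-0.348, θ=0.068, ω=0.073
Max |angle| over trajectory = 0.175 rad; bound = 0.201 → within bound.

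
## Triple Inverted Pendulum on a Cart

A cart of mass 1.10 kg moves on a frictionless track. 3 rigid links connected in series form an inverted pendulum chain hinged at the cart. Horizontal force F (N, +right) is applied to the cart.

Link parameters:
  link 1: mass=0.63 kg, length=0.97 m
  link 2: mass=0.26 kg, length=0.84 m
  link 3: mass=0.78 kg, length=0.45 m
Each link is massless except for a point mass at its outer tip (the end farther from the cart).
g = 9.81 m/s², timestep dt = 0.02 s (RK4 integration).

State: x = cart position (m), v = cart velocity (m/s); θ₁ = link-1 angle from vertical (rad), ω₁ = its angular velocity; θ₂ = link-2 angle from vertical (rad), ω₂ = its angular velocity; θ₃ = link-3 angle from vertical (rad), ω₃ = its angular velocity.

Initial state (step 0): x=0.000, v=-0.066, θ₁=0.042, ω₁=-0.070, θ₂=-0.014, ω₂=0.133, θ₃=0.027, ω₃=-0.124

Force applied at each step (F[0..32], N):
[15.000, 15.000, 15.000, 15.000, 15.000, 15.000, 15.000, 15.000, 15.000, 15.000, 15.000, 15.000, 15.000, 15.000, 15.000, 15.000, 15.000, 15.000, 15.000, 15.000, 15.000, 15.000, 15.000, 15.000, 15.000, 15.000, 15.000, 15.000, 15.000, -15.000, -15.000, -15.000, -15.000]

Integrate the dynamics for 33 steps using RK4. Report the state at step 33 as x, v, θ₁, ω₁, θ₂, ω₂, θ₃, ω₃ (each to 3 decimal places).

Answer: x=2.009, v=2.655, θ₁=-2.085, ω₁=-3.816, θ₂=-1.111, ω₂=-4.234, θ₃=-0.935, ω₃=-7.097

Derivation:
apply F[0]=+15.000 → step 1: x=0.001, v=0.194, θ₁=0.038, ω₁=-0.311, θ₂=-0.012, ω₂=0.070, θ₃=0.025, ω₃=-0.054
apply F[1]=+15.000 → step 2: x=0.008, v=0.456, θ₁=0.030, ω₁=-0.559, θ₂=-0.011, ω₂=0.016, θ₃=0.025, ω₃=0.011
apply F[2]=+15.000 → step 3: x=0.020, v=0.722, θ₁=0.016, ω₁=-0.817, θ₂=-0.011, ω₂=-0.030, θ₃=0.026, ω₃=0.073
apply F[3]=+15.000 → step 4: x=0.037, v=0.993, θ₁=-0.003, ω₁=-1.090, θ₂=-0.012, ω₂=-0.065, θ₃=0.028, ω₃=0.134
apply F[4]=+15.000 → step 5: x=0.059, v=1.270, θ₁=-0.028, ω₁=-1.378, θ₂=-0.014, ω₂=-0.088, θ₃=0.031, ω₃=0.194
apply F[5]=+15.000 → step 6: x=0.088, v=1.551, θ₁=-0.059, ω₁=-1.683, θ₂=-0.016, ω₂=-0.100, θ₃=0.035, ω₃=0.252
apply F[6]=+15.000 → step 7: x=0.121, v=1.836, θ₁=-0.095, ω₁=-2.002, θ₂=-0.018, ω₂=-0.100, θ₃=0.041, ω₃=0.303
apply F[7]=+15.000 → step 8: x=0.161, v=2.121, θ₁=-0.139, ω₁=-2.328, θ₂=-0.020, ω₂=-0.095, θ₃=0.047, ω₃=0.341
apply F[8]=+15.000 → step 9: x=0.206, v=2.400, θ₁=-0.188, ω₁=-2.650, θ₂=-0.022, ω₂=-0.090, θ₃=0.055, ω₃=0.357
apply F[9]=+15.000 → step 10: x=0.257, v=2.666, θ₁=-0.245, ω₁=-2.956, θ₂=-0.023, ω₂=-0.096, θ₃=0.062, ω₃=0.344
apply F[10]=+15.000 → step 11: x=0.313, v=2.915, θ₁=-0.307, ω₁=-3.233, θ₂=-0.025, ω₂=-0.124, θ₃=0.068, ω₃=0.299
apply F[11]=+15.000 → step 12: x=0.373, v=3.140, θ₁=-0.374, ω₁=-3.474, θ₂=-0.029, ω₂=-0.184, θ₃=0.073, ω₃=0.223
apply F[12]=+15.000 → step 13: x=0.438, v=3.341, θ₁=-0.445, ω₁=-3.675, θ₂=-0.033, ω₂=-0.283, θ₃=0.077, ω₃=0.120
apply F[13]=+15.000 → step 14: x=0.507, v=3.516, θ₁=-0.520, ω₁=-3.838, θ₂=-0.040, ω₂=-0.421, θ₃=0.078, ω₃=-0.005
apply F[14]=+15.000 → step 15: x=0.579, v=3.668, θ₁=-0.599, ω₁=-3.970, θ₂=-0.050, ω₂=-0.597, θ₃=0.076, ω₃=-0.146
apply F[15]=+15.000 → step 16: x=0.653, v=3.799, θ₁=-0.679, ω₁=-4.075, θ₂=-0.064, ω₂=-0.808, θ₃=0.072, ω₃=-0.299
apply F[16]=+15.000 → step 17: x=0.730, v=3.910, θ₁=-0.761, ω₁=-4.160, θ₂=-0.083, ω₂=-1.050, θ₃=0.064, ω₃=-0.465
apply F[17]=+15.000 → step 18: x=0.810, v=4.003, θ₁=-0.845, ω₁=-4.227, θ₂=-0.106, ω₂=-1.317, θ₃=0.053, ω₃=-0.642
apply F[18]=+15.000 → step 19: x=0.891, v=4.079, θ₁=-0.930, ω₁=-4.279, θ₂=-0.136, ω₂=-1.604, θ₃=0.039, ω₃=-0.835
apply F[19]=+15.000 → step 20: x=0.973, v=4.141, θ₁=-1.016, ω₁=-4.317, θ₂=-0.171, ω₂=-1.909, θ₃=0.020, ω₃=-1.048
apply F[20]=+15.000 → step 21: x=1.056, v=4.187, θ₁=-1.103, ω₁=-4.342, θ₂=-0.212, ω₂=-2.224, θ₃=-0.003, ω₃=-1.285
apply F[21]=+15.000 → step 22: x=1.140, v=4.221, θ₁=-1.190, ω₁=-4.353, θ₂=-0.260, ω₂=-2.546, θ₃=-0.032, ω₃=-1.553
apply F[22]=+15.000 → step 23: x=1.225, v=4.243, θ₁=-1.277, ω₁=-4.349, θ₂=-0.314, ω₂=-2.870, θ₃=-0.066, ω₃=-1.861
apply F[23]=+15.000 → step 24: x=1.310, v=4.254, θ₁=-1.364, ω₁=-4.327, θ₂=-0.374, ω₂=-3.189, θ₃=-0.107, ω₃=-2.216
apply F[24]=+15.000 → step 25: x=1.395, v=4.255, θ₁=-1.450, ω₁=-4.285, θ₂=-0.441, ω₂=-3.498, θ₃=-0.155, ω₃=-2.627
apply F[25]=+15.000 → step 26: x=1.480, v=4.249, θ₁=-1.535, ω₁=-4.220, θ₂=-0.514, ω₂=-3.791, θ₃=-0.212, ω₃=-3.102
apply F[26]=+15.000 → step 27: x=1.565, v=4.235, θ₁=-1.619, ω₁=-4.128, θ₂=-0.593, ω₂=-4.062, θ₃=-0.279, ω₃=-3.648
apply F[27]=+15.000 → step 28: x=1.649, v=4.216, θ₁=-1.700, ω₁=-4.004, θ₂=-0.677, ω₂=-4.307, θ₃=-0.358, ω₃=-4.270
apply F[28]=+15.000 → step 29: x=1.733, v=4.192, θ₁=-1.778, ω₁=-3.843, θ₂=-0.765, ω₂=-4.521, θ₃=-0.451, ω₃=-4.966
apply F[29]=-15.000 → step 30: x=1.814, v=3.829, θ₁=-1.855, ω₁=-3.836, θ₂=-0.854, ω₂=-4.407, θ₃=-0.556, ω₃=-5.516
apply F[30]=-15.000 → step 31: x=1.886, v=3.453, θ₁=-1.932, ω₁=-3.835, θ₂=-0.941, ω₂=-4.308, θ₃=-0.671, ω₃=-6.070
apply F[31]=-15.000 → step 32: x=1.952, v=3.062, θ₁=-2.009, ω₁=-3.831, θ₂=-1.027, ω₂=-4.241, θ₃=-0.798, ω₃=-6.607
apply F[32]=-15.000 → step 33: x=2.009, v=2.655, θ₁=-2.085, ω₁=-3.816, θ₂=-1.111, ω₂=-4.234, θ₃=-0.935, ω₃=-7.097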